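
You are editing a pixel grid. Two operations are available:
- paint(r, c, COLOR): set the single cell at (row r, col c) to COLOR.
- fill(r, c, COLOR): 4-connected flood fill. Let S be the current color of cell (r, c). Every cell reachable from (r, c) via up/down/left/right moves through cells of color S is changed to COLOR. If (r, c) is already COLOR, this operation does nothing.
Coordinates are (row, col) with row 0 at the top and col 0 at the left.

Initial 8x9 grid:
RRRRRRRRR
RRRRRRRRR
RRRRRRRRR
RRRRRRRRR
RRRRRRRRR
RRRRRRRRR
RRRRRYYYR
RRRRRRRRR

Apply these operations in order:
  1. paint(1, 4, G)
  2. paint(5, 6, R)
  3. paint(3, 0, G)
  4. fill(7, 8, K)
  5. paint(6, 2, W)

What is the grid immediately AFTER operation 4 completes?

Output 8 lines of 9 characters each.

After op 1 paint(1,4,G):
RRRRRRRRR
RRRRGRRRR
RRRRRRRRR
RRRRRRRRR
RRRRRRRRR
RRRRRRRRR
RRRRRYYYR
RRRRRRRRR
After op 2 paint(5,6,R):
RRRRRRRRR
RRRRGRRRR
RRRRRRRRR
RRRRRRRRR
RRRRRRRRR
RRRRRRRRR
RRRRRYYYR
RRRRRRRRR
After op 3 paint(3,0,G):
RRRRRRRRR
RRRRGRRRR
RRRRRRRRR
GRRRRRRRR
RRRRRRRRR
RRRRRRRRR
RRRRRYYYR
RRRRRRRRR
After op 4 fill(7,8,K) [67 cells changed]:
KKKKKKKKK
KKKKGKKKK
KKKKKKKKK
GKKKKKKKK
KKKKKKKKK
KKKKKKKKK
KKKKKYYYK
KKKKKKKKK

Answer: KKKKKKKKK
KKKKGKKKK
KKKKKKKKK
GKKKKKKKK
KKKKKKKKK
KKKKKKKKK
KKKKKYYYK
KKKKKKKKK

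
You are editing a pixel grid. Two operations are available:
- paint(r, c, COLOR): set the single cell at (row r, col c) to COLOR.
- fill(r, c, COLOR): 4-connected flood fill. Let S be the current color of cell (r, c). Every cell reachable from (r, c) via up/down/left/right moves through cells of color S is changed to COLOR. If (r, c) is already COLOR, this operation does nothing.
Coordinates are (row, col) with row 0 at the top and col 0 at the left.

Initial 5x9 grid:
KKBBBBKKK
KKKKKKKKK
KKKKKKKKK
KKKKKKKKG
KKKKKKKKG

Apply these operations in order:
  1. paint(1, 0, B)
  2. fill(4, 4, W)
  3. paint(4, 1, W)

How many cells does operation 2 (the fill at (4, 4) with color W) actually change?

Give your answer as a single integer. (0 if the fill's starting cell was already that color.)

After op 1 paint(1,0,B):
KKBBBBKKK
BKKKKKKKK
KKKKKKKKK
KKKKKKKKG
KKKKKKKKG
After op 2 fill(4,4,W) [38 cells changed]:
WWBBBBWWW
BWWWWWWWW
WWWWWWWWW
WWWWWWWWG
WWWWWWWWG

Answer: 38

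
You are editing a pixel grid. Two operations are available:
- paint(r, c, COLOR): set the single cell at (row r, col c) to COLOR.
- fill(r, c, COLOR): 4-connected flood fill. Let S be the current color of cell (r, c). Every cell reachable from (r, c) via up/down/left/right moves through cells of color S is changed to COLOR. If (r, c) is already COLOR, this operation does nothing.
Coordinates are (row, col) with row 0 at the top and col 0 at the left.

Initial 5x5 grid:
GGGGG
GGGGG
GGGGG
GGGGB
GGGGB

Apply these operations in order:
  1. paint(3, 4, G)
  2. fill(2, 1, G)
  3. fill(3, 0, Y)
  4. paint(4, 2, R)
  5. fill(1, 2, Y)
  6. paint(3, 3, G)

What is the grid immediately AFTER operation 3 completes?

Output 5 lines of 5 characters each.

After op 1 paint(3,4,G):
GGGGG
GGGGG
GGGGG
GGGGG
GGGGB
After op 2 fill(2,1,G) [0 cells changed]:
GGGGG
GGGGG
GGGGG
GGGGG
GGGGB
After op 3 fill(3,0,Y) [24 cells changed]:
YYYYY
YYYYY
YYYYY
YYYYY
YYYYB

Answer: YYYYY
YYYYY
YYYYY
YYYYY
YYYYB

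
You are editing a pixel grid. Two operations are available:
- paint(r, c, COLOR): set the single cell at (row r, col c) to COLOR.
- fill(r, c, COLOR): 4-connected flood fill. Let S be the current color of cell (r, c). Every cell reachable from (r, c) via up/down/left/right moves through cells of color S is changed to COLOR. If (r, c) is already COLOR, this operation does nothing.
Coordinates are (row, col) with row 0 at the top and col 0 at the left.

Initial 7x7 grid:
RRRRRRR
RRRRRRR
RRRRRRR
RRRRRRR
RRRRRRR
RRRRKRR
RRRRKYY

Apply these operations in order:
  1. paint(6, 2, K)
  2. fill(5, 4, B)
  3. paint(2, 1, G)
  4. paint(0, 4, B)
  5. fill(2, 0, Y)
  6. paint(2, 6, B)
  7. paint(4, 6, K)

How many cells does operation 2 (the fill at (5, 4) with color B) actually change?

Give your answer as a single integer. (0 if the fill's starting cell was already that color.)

After op 1 paint(6,2,K):
RRRRRRR
RRRRRRR
RRRRRRR
RRRRRRR
RRRRRRR
RRRRKRR
RRKRKYY
After op 2 fill(5,4,B) [2 cells changed]:
RRRRRRR
RRRRRRR
RRRRRRR
RRRRRRR
RRRRRRR
RRRRBRR
RRKRBYY

Answer: 2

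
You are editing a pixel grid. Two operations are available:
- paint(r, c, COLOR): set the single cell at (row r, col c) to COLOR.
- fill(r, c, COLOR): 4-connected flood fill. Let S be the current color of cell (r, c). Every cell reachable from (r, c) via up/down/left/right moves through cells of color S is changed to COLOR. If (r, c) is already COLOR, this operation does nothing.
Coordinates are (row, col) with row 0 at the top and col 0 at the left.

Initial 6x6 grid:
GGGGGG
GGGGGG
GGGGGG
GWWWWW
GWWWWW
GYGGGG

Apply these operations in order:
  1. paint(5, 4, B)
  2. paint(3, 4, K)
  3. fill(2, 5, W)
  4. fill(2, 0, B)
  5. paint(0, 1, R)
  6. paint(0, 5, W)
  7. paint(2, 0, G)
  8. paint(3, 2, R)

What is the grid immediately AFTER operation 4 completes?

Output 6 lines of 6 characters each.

After op 1 paint(5,4,B):
GGGGGG
GGGGGG
GGGGGG
GWWWWW
GWWWWW
GYGGBG
After op 2 paint(3,4,K):
GGGGGG
GGGGGG
GGGGGG
GWWWKW
GWWWWW
GYGGBG
After op 3 fill(2,5,W) [21 cells changed]:
WWWWWW
WWWWWW
WWWWWW
WWWWKW
WWWWWW
WYGGBG
After op 4 fill(2,0,B) [30 cells changed]:
BBBBBB
BBBBBB
BBBBBB
BBBBKB
BBBBBB
BYGGBG

Answer: BBBBBB
BBBBBB
BBBBBB
BBBBKB
BBBBBB
BYGGBG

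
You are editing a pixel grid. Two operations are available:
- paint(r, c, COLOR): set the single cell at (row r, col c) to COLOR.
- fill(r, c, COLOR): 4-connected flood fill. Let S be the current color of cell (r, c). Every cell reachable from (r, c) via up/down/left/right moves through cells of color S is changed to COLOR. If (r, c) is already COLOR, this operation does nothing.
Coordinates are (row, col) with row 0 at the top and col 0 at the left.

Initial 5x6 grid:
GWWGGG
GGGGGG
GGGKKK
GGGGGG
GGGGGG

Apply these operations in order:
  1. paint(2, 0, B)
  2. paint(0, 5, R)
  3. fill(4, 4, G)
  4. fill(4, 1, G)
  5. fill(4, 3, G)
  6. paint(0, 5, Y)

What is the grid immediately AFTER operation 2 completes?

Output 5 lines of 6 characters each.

Answer: GWWGGR
GGGGGG
BGGKKK
GGGGGG
GGGGGG

Derivation:
After op 1 paint(2,0,B):
GWWGGG
GGGGGG
BGGKKK
GGGGGG
GGGGGG
After op 2 paint(0,5,R):
GWWGGR
GGGGGG
BGGKKK
GGGGGG
GGGGGG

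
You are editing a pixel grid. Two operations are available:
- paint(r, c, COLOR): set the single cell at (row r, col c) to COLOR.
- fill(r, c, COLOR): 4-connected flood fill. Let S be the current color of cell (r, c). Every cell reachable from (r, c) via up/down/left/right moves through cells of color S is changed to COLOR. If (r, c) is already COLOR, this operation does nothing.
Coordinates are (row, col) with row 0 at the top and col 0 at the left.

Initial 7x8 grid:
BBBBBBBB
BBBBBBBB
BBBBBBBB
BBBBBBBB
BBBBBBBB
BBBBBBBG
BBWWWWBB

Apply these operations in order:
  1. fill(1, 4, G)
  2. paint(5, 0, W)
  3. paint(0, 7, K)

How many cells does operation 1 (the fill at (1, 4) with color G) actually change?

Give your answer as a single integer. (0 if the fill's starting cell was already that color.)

After op 1 fill(1,4,G) [51 cells changed]:
GGGGGGGG
GGGGGGGG
GGGGGGGG
GGGGGGGG
GGGGGGGG
GGGGGGGG
GGWWWWGG

Answer: 51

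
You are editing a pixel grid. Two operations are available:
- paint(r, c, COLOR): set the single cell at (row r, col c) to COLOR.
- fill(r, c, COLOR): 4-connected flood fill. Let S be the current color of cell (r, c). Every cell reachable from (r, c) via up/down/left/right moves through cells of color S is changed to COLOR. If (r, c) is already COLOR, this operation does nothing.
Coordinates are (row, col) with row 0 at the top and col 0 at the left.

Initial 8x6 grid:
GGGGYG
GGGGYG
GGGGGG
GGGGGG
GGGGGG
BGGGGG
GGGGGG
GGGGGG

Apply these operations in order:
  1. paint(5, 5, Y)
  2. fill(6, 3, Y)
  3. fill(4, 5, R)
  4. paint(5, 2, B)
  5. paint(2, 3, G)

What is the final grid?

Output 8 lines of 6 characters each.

Answer: RRRRRR
RRRRRR
RRRGRR
RRRRRR
RRRRRR
BRBRRR
RRRRRR
RRRRRR

Derivation:
After op 1 paint(5,5,Y):
GGGGYG
GGGGYG
GGGGGG
GGGGGG
GGGGGG
BGGGGY
GGGGGG
GGGGGG
After op 2 fill(6,3,Y) [44 cells changed]:
YYYYYY
YYYYYY
YYYYYY
YYYYYY
YYYYYY
BYYYYY
YYYYYY
YYYYYY
After op 3 fill(4,5,R) [47 cells changed]:
RRRRRR
RRRRRR
RRRRRR
RRRRRR
RRRRRR
BRRRRR
RRRRRR
RRRRRR
After op 4 paint(5,2,B):
RRRRRR
RRRRRR
RRRRRR
RRRRRR
RRRRRR
BRBRRR
RRRRRR
RRRRRR
After op 5 paint(2,3,G):
RRRRRR
RRRRRR
RRRGRR
RRRRRR
RRRRRR
BRBRRR
RRRRRR
RRRRRR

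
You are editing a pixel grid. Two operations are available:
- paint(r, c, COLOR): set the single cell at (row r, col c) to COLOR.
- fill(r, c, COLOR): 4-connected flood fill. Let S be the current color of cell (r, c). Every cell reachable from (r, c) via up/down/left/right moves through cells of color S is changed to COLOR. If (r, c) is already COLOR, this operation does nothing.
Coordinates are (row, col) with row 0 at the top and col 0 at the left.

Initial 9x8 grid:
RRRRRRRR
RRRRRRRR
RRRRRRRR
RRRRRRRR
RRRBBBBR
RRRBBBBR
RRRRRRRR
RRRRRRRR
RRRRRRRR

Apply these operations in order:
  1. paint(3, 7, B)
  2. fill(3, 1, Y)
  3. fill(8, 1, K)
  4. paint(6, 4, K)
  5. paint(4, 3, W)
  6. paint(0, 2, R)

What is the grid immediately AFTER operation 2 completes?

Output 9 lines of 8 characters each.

Answer: YYYYYYYY
YYYYYYYY
YYYYYYYY
YYYYYYYB
YYYBBBBY
YYYBBBBY
YYYYYYYY
YYYYYYYY
YYYYYYYY

Derivation:
After op 1 paint(3,7,B):
RRRRRRRR
RRRRRRRR
RRRRRRRR
RRRRRRRB
RRRBBBBR
RRRBBBBR
RRRRRRRR
RRRRRRRR
RRRRRRRR
After op 2 fill(3,1,Y) [63 cells changed]:
YYYYYYYY
YYYYYYYY
YYYYYYYY
YYYYYYYB
YYYBBBBY
YYYBBBBY
YYYYYYYY
YYYYYYYY
YYYYYYYY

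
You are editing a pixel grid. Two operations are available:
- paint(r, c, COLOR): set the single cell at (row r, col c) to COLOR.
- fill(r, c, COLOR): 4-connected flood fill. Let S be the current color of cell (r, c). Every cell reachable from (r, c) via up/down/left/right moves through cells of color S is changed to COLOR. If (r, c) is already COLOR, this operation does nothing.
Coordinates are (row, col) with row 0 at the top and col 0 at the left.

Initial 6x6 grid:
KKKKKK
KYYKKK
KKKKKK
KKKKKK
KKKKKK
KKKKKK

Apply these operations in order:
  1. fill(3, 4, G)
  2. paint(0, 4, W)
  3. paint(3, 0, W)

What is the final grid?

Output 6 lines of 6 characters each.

After op 1 fill(3,4,G) [34 cells changed]:
GGGGGG
GYYGGG
GGGGGG
GGGGGG
GGGGGG
GGGGGG
After op 2 paint(0,4,W):
GGGGWG
GYYGGG
GGGGGG
GGGGGG
GGGGGG
GGGGGG
After op 3 paint(3,0,W):
GGGGWG
GYYGGG
GGGGGG
WGGGGG
GGGGGG
GGGGGG

Answer: GGGGWG
GYYGGG
GGGGGG
WGGGGG
GGGGGG
GGGGGG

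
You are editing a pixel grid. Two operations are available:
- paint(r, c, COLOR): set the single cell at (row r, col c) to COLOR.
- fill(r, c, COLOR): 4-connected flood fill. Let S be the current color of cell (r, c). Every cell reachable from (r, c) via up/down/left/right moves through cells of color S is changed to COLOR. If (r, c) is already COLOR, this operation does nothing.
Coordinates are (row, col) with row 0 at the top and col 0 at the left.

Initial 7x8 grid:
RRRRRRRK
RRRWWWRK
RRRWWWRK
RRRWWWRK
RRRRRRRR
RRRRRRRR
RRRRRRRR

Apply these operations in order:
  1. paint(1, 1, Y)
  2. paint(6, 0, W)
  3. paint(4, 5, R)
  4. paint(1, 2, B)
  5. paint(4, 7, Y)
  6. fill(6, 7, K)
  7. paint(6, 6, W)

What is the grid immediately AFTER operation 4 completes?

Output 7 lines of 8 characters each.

After op 1 paint(1,1,Y):
RRRRRRRK
RYRWWWRK
RRRWWWRK
RRRWWWRK
RRRRRRRR
RRRRRRRR
RRRRRRRR
After op 2 paint(6,0,W):
RRRRRRRK
RYRWWWRK
RRRWWWRK
RRRWWWRK
RRRRRRRR
RRRRRRRR
WRRRRRRR
After op 3 paint(4,5,R):
RRRRRRRK
RYRWWWRK
RRRWWWRK
RRRWWWRK
RRRRRRRR
RRRRRRRR
WRRRRRRR
After op 4 paint(1,2,B):
RRRRRRRK
RYBWWWRK
RRRWWWRK
RRRWWWRK
RRRRRRRR
RRRRRRRR
WRRRRRRR

Answer: RRRRRRRK
RYBWWWRK
RRRWWWRK
RRRWWWRK
RRRRRRRR
RRRRRRRR
WRRRRRRR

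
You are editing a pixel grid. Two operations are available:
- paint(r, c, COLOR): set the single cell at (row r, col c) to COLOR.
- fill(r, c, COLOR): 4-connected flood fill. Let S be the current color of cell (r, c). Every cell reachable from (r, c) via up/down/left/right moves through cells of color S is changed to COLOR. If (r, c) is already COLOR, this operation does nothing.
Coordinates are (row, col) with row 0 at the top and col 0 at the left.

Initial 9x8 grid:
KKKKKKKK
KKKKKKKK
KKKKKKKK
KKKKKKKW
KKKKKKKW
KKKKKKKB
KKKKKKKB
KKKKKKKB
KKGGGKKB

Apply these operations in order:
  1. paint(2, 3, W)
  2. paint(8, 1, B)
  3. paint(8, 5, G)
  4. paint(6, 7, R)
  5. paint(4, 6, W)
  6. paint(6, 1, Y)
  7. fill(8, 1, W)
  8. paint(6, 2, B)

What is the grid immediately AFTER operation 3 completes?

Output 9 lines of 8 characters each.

Answer: KKKKKKKK
KKKKKKKK
KKKWKKKK
KKKKKKKW
KKKKKKKW
KKKKKKKB
KKKKKKKB
KKKKKKKB
KBGGGGKB

Derivation:
After op 1 paint(2,3,W):
KKKKKKKK
KKKKKKKK
KKKWKKKK
KKKKKKKW
KKKKKKKW
KKKKKKKB
KKKKKKKB
KKKKKKKB
KKGGGKKB
After op 2 paint(8,1,B):
KKKKKKKK
KKKKKKKK
KKKWKKKK
KKKKKKKW
KKKKKKKW
KKKKKKKB
KKKKKKKB
KKKKKKKB
KBGGGKKB
After op 3 paint(8,5,G):
KKKKKKKK
KKKKKKKK
KKKWKKKK
KKKKKKKW
KKKKKKKW
KKKKKKKB
KKKKKKKB
KKKKKKKB
KBGGGGKB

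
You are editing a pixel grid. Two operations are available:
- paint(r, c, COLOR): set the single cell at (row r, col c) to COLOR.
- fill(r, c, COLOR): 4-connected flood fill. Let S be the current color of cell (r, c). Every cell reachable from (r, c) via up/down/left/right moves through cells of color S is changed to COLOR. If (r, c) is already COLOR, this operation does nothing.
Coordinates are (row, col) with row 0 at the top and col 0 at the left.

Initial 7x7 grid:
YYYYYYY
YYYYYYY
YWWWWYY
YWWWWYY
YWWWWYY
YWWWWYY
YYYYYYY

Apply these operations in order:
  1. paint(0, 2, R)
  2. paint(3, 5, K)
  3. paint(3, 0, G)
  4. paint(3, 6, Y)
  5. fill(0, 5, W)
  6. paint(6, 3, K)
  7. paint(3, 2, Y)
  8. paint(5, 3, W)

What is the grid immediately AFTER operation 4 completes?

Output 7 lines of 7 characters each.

After op 1 paint(0,2,R):
YYRYYYY
YYYYYYY
YWWWWYY
YWWWWYY
YWWWWYY
YWWWWYY
YYYYYYY
After op 2 paint(3,5,K):
YYRYYYY
YYYYYYY
YWWWWYY
YWWWWKY
YWWWWYY
YWWWWYY
YYYYYYY
After op 3 paint(3,0,G):
YYRYYYY
YYYYYYY
YWWWWYY
GWWWWKY
YWWWWYY
YWWWWYY
YYYYYYY
After op 4 paint(3,6,Y):
YYRYYYY
YYYYYYY
YWWWWYY
GWWWWKY
YWWWWYY
YWWWWYY
YYYYYYY

Answer: YYRYYYY
YYYYYYY
YWWWWYY
GWWWWKY
YWWWWYY
YWWWWYY
YYYYYYY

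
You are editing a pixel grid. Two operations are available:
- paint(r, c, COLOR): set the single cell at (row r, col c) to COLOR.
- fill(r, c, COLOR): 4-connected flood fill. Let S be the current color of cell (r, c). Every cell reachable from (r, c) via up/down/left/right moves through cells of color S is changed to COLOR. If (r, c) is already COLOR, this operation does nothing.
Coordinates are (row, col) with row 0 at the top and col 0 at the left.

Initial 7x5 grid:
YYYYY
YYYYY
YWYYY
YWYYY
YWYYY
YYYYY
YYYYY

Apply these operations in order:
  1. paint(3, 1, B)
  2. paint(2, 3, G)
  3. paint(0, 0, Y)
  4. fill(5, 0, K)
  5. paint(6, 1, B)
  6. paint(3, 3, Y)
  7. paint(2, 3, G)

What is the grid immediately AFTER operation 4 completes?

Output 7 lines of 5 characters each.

Answer: KKKKK
KKKKK
KWKGK
KBKKK
KWKKK
KKKKK
KKKKK

Derivation:
After op 1 paint(3,1,B):
YYYYY
YYYYY
YWYYY
YBYYY
YWYYY
YYYYY
YYYYY
After op 2 paint(2,3,G):
YYYYY
YYYYY
YWYGY
YBYYY
YWYYY
YYYYY
YYYYY
After op 3 paint(0,0,Y):
YYYYY
YYYYY
YWYGY
YBYYY
YWYYY
YYYYY
YYYYY
After op 4 fill(5,0,K) [31 cells changed]:
KKKKK
KKKKK
KWKGK
KBKKK
KWKKK
KKKKK
KKKKK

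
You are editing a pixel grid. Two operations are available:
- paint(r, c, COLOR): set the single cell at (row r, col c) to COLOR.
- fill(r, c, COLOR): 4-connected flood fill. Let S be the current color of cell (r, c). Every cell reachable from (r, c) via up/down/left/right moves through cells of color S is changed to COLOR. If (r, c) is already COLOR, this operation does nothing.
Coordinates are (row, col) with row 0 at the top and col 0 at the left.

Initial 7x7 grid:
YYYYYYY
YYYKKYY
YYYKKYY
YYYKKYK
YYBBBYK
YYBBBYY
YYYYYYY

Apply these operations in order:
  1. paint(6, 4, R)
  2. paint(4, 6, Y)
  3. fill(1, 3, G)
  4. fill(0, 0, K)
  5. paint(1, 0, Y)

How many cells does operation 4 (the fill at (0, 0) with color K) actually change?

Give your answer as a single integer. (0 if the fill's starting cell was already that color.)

Answer: 35

Derivation:
After op 1 paint(6,4,R):
YYYYYYY
YYYKKYY
YYYKKYY
YYYKKYK
YYBBBYK
YYBBBYY
YYYYRYY
After op 2 paint(4,6,Y):
YYYYYYY
YYYKKYY
YYYKKYY
YYYKKYK
YYBBBYY
YYBBBYY
YYYYRYY
After op 3 fill(1,3,G) [6 cells changed]:
YYYYYYY
YYYGGYY
YYYGGYY
YYYGGYK
YYBBBYY
YYBBBYY
YYYYRYY
After op 4 fill(0,0,K) [35 cells changed]:
KKKKKKK
KKKGGKK
KKKGGKK
KKKGGKK
KKBBBKK
KKBBBKK
KKKKRKK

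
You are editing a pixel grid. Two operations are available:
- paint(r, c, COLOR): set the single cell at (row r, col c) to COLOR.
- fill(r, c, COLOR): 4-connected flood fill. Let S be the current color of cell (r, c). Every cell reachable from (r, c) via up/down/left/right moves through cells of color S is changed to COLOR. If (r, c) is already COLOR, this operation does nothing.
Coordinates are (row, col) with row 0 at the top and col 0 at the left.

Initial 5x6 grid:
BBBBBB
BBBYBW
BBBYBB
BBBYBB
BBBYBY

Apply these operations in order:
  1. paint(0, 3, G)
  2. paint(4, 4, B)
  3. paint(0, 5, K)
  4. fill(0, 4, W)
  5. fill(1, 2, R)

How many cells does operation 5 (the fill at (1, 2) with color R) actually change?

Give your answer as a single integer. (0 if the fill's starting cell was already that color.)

Answer: 15

Derivation:
After op 1 paint(0,3,G):
BBBGBB
BBBYBW
BBBYBB
BBBYBB
BBBYBY
After op 2 paint(4,4,B):
BBBGBB
BBBYBW
BBBYBB
BBBYBB
BBBYBY
After op 3 paint(0,5,K):
BBBGBK
BBBYBW
BBBYBB
BBBYBB
BBBYBY
After op 4 fill(0,4,W) [7 cells changed]:
BBBGWK
BBBYWW
BBBYWW
BBBYWW
BBBYWY
After op 5 fill(1,2,R) [15 cells changed]:
RRRGWK
RRRYWW
RRRYWW
RRRYWW
RRRYWY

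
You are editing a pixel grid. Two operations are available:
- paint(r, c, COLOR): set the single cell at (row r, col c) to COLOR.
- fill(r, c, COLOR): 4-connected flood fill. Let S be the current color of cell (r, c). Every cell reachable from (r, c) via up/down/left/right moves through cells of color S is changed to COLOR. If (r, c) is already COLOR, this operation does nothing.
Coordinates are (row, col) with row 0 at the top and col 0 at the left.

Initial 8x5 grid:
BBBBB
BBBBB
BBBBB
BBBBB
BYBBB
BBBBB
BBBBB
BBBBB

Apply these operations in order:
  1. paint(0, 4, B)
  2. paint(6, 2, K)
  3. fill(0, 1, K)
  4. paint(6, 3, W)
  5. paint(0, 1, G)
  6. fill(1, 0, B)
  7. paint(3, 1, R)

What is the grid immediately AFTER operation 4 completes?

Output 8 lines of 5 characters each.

After op 1 paint(0,4,B):
BBBBB
BBBBB
BBBBB
BBBBB
BYBBB
BBBBB
BBBBB
BBBBB
After op 2 paint(6,2,K):
BBBBB
BBBBB
BBBBB
BBBBB
BYBBB
BBBBB
BBKBB
BBBBB
After op 3 fill(0,1,K) [38 cells changed]:
KKKKK
KKKKK
KKKKK
KKKKK
KYKKK
KKKKK
KKKKK
KKKKK
After op 4 paint(6,3,W):
KKKKK
KKKKK
KKKKK
KKKKK
KYKKK
KKKKK
KKKWK
KKKKK

Answer: KKKKK
KKKKK
KKKKK
KKKKK
KYKKK
KKKKK
KKKWK
KKKKK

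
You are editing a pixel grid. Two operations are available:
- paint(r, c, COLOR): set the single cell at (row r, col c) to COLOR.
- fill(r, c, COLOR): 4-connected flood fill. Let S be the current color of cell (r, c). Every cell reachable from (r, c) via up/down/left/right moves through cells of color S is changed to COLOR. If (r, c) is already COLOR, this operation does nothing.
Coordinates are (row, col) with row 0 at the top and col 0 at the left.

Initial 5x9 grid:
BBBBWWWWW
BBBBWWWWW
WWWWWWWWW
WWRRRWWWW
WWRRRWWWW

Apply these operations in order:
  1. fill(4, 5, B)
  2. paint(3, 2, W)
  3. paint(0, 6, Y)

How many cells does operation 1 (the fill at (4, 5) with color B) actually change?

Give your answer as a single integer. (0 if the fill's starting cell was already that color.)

Answer: 31

Derivation:
After op 1 fill(4,5,B) [31 cells changed]:
BBBBBBBBB
BBBBBBBBB
BBBBBBBBB
BBRRRBBBB
BBRRRBBBB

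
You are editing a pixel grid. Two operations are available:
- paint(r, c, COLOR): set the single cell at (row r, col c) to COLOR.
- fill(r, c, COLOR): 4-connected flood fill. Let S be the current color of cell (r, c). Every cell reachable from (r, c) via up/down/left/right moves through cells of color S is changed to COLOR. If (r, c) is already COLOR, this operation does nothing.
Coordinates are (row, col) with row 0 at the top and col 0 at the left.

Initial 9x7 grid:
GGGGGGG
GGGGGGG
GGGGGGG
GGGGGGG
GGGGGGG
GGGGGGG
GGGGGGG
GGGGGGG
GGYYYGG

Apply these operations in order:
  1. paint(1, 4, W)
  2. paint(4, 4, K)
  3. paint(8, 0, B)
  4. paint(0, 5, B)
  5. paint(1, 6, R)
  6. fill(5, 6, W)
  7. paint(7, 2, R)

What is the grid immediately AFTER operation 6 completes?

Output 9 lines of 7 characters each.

Answer: WWWWWBG
WWWWWWR
WWWWWWW
WWWWWWW
WWWWKWW
WWWWWWW
WWWWWWW
WWWWWWW
BWYYYWW

Derivation:
After op 1 paint(1,4,W):
GGGGGGG
GGGGWGG
GGGGGGG
GGGGGGG
GGGGGGG
GGGGGGG
GGGGGGG
GGGGGGG
GGYYYGG
After op 2 paint(4,4,K):
GGGGGGG
GGGGWGG
GGGGGGG
GGGGGGG
GGGGKGG
GGGGGGG
GGGGGGG
GGGGGGG
GGYYYGG
After op 3 paint(8,0,B):
GGGGGGG
GGGGWGG
GGGGGGG
GGGGGGG
GGGGKGG
GGGGGGG
GGGGGGG
GGGGGGG
BGYYYGG
After op 4 paint(0,5,B):
GGGGGBG
GGGGWGG
GGGGGGG
GGGGGGG
GGGGKGG
GGGGGGG
GGGGGGG
GGGGGGG
BGYYYGG
After op 5 paint(1,6,R):
GGGGGBG
GGGGWGR
GGGGGGG
GGGGGGG
GGGGKGG
GGGGGGG
GGGGGGG
GGGGGGG
BGYYYGG
After op 6 fill(5,6,W) [54 cells changed]:
WWWWWBG
WWWWWWR
WWWWWWW
WWWWWWW
WWWWKWW
WWWWWWW
WWWWWWW
WWWWWWW
BWYYYWW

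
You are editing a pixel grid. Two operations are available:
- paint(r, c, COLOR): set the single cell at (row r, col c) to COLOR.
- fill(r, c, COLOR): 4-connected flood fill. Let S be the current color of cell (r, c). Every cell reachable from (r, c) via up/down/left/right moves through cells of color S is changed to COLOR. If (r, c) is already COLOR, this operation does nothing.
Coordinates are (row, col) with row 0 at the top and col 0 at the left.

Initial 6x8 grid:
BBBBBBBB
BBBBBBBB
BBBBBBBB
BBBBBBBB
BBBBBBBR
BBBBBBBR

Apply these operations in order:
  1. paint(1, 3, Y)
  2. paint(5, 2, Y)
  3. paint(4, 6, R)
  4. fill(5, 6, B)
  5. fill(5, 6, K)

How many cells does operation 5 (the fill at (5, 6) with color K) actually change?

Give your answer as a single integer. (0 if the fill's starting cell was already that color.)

After op 1 paint(1,3,Y):
BBBBBBBB
BBBYBBBB
BBBBBBBB
BBBBBBBB
BBBBBBBR
BBBBBBBR
After op 2 paint(5,2,Y):
BBBBBBBB
BBBYBBBB
BBBBBBBB
BBBBBBBB
BBBBBBBR
BBYBBBBR
After op 3 paint(4,6,R):
BBBBBBBB
BBBYBBBB
BBBBBBBB
BBBBBBBB
BBBBBBRR
BBYBBBBR
After op 4 fill(5,6,B) [0 cells changed]:
BBBBBBBB
BBBYBBBB
BBBBBBBB
BBBBBBBB
BBBBBBRR
BBYBBBBR
After op 5 fill(5,6,K) [43 cells changed]:
KKKKKKKK
KKKYKKKK
KKKKKKKK
KKKKKKKK
KKKKKKRR
KKYKKKKR

Answer: 43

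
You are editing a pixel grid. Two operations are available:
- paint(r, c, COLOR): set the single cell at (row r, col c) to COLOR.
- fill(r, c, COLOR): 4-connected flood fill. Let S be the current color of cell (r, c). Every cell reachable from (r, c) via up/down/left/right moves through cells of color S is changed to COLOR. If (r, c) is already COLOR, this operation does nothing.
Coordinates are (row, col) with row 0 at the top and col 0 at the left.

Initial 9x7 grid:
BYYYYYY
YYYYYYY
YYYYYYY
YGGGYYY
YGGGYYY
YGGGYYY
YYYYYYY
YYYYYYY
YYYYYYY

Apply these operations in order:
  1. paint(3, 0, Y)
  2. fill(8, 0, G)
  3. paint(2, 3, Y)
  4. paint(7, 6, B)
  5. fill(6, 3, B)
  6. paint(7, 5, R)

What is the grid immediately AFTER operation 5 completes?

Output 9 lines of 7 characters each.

Answer: BBBBBBB
BBBBBBB
BBBYBBB
BBBBBBB
BBBBBBB
BBBBBBB
BBBBBBB
BBBBBBB
BBBBBBB

Derivation:
After op 1 paint(3,0,Y):
BYYYYYY
YYYYYYY
YYYYYYY
YGGGYYY
YGGGYYY
YGGGYYY
YYYYYYY
YYYYYYY
YYYYYYY
After op 2 fill(8,0,G) [53 cells changed]:
BGGGGGG
GGGGGGG
GGGGGGG
GGGGGGG
GGGGGGG
GGGGGGG
GGGGGGG
GGGGGGG
GGGGGGG
After op 3 paint(2,3,Y):
BGGGGGG
GGGGGGG
GGGYGGG
GGGGGGG
GGGGGGG
GGGGGGG
GGGGGGG
GGGGGGG
GGGGGGG
After op 4 paint(7,6,B):
BGGGGGG
GGGGGGG
GGGYGGG
GGGGGGG
GGGGGGG
GGGGGGG
GGGGGGG
GGGGGGB
GGGGGGG
After op 5 fill(6,3,B) [60 cells changed]:
BBBBBBB
BBBBBBB
BBBYBBB
BBBBBBB
BBBBBBB
BBBBBBB
BBBBBBB
BBBBBBB
BBBBBBB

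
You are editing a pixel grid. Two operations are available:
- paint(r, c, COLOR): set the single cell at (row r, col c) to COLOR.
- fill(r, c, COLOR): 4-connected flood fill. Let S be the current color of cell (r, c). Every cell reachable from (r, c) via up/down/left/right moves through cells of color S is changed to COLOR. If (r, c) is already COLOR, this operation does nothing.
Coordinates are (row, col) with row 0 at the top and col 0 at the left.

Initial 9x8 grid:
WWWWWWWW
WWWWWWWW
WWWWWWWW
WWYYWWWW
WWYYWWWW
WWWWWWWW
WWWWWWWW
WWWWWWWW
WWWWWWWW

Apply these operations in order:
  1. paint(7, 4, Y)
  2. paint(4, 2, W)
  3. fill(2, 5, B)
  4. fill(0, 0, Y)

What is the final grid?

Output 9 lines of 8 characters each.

After op 1 paint(7,4,Y):
WWWWWWWW
WWWWWWWW
WWWWWWWW
WWYYWWWW
WWYYWWWW
WWWWWWWW
WWWWWWWW
WWWWYWWW
WWWWWWWW
After op 2 paint(4,2,W):
WWWWWWWW
WWWWWWWW
WWWWWWWW
WWYYWWWW
WWWYWWWW
WWWWWWWW
WWWWWWWW
WWWWYWWW
WWWWWWWW
After op 3 fill(2,5,B) [68 cells changed]:
BBBBBBBB
BBBBBBBB
BBBBBBBB
BBYYBBBB
BBBYBBBB
BBBBBBBB
BBBBBBBB
BBBBYBBB
BBBBBBBB
After op 4 fill(0,0,Y) [68 cells changed]:
YYYYYYYY
YYYYYYYY
YYYYYYYY
YYYYYYYY
YYYYYYYY
YYYYYYYY
YYYYYYYY
YYYYYYYY
YYYYYYYY

Answer: YYYYYYYY
YYYYYYYY
YYYYYYYY
YYYYYYYY
YYYYYYYY
YYYYYYYY
YYYYYYYY
YYYYYYYY
YYYYYYYY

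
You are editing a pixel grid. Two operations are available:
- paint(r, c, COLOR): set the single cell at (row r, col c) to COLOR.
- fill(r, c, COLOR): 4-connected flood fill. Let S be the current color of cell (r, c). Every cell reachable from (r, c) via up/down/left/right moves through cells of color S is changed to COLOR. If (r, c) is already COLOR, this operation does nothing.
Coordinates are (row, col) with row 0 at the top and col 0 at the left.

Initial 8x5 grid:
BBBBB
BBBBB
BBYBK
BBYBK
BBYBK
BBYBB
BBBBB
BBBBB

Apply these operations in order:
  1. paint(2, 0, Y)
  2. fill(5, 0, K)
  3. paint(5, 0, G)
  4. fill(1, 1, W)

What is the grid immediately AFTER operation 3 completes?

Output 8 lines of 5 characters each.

Answer: KKKKK
KKKKK
YKYKK
KKYKK
KKYKK
GKYKK
KKKKK
KKKKK

Derivation:
After op 1 paint(2,0,Y):
BBBBB
BBBBB
YBYBK
BBYBK
BBYBK
BBYBB
BBBBB
BBBBB
After op 2 fill(5,0,K) [32 cells changed]:
KKKKK
KKKKK
YKYKK
KKYKK
KKYKK
KKYKK
KKKKK
KKKKK
After op 3 paint(5,0,G):
KKKKK
KKKKK
YKYKK
KKYKK
KKYKK
GKYKK
KKKKK
KKKKK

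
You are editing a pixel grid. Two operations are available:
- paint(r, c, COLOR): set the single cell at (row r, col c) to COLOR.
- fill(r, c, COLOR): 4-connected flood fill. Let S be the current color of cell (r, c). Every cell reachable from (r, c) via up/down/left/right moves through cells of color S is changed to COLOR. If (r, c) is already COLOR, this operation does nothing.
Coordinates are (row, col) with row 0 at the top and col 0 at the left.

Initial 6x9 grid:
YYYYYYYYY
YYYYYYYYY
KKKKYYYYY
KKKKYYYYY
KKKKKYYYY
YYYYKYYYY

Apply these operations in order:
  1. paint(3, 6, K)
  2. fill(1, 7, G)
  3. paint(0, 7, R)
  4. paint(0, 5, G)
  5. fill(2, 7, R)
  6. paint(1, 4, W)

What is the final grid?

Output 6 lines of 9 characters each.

Answer: RRRRRRRRR
RRRRWRRRR
KKKKRRRRR
KKKKRRKRR
KKKKKRRRR
YYYYKRRRR

Derivation:
After op 1 paint(3,6,K):
YYYYYYYYY
YYYYYYYYY
KKKKYYYYY
KKKKYYKYY
KKKKKYYYY
YYYYKYYYY
After op 2 fill(1,7,G) [35 cells changed]:
GGGGGGGGG
GGGGGGGGG
KKKKGGGGG
KKKKGGKGG
KKKKKGGGG
YYYYKGGGG
After op 3 paint(0,7,R):
GGGGGGGRG
GGGGGGGGG
KKKKGGGGG
KKKKGGKGG
KKKKKGGGG
YYYYKGGGG
After op 4 paint(0,5,G):
GGGGGGGRG
GGGGGGGGG
KKKKGGGGG
KKKKGGKGG
KKKKKGGGG
YYYYKGGGG
After op 5 fill(2,7,R) [34 cells changed]:
RRRRRRRRR
RRRRRRRRR
KKKKRRRRR
KKKKRRKRR
KKKKKRRRR
YYYYKRRRR
After op 6 paint(1,4,W):
RRRRRRRRR
RRRRWRRRR
KKKKRRRRR
KKKKRRKRR
KKKKKRRRR
YYYYKRRRR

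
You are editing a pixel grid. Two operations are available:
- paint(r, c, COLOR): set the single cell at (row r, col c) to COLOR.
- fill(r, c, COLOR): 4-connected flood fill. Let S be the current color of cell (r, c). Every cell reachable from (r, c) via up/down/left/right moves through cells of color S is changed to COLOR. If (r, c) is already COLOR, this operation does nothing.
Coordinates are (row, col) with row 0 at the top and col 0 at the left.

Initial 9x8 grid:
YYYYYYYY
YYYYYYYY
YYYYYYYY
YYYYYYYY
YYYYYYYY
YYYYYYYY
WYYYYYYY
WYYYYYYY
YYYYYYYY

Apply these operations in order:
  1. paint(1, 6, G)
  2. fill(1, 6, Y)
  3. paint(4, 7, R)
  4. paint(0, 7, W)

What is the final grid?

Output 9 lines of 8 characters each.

Answer: YYYYYYYW
YYYYYYYY
YYYYYYYY
YYYYYYYY
YYYYYYYR
YYYYYYYY
WYYYYYYY
WYYYYYYY
YYYYYYYY

Derivation:
After op 1 paint(1,6,G):
YYYYYYYY
YYYYYYGY
YYYYYYYY
YYYYYYYY
YYYYYYYY
YYYYYYYY
WYYYYYYY
WYYYYYYY
YYYYYYYY
After op 2 fill(1,6,Y) [1 cells changed]:
YYYYYYYY
YYYYYYYY
YYYYYYYY
YYYYYYYY
YYYYYYYY
YYYYYYYY
WYYYYYYY
WYYYYYYY
YYYYYYYY
After op 3 paint(4,7,R):
YYYYYYYY
YYYYYYYY
YYYYYYYY
YYYYYYYY
YYYYYYYR
YYYYYYYY
WYYYYYYY
WYYYYYYY
YYYYYYYY
After op 4 paint(0,7,W):
YYYYYYYW
YYYYYYYY
YYYYYYYY
YYYYYYYY
YYYYYYYR
YYYYYYYY
WYYYYYYY
WYYYYYYY
YYYYYYYY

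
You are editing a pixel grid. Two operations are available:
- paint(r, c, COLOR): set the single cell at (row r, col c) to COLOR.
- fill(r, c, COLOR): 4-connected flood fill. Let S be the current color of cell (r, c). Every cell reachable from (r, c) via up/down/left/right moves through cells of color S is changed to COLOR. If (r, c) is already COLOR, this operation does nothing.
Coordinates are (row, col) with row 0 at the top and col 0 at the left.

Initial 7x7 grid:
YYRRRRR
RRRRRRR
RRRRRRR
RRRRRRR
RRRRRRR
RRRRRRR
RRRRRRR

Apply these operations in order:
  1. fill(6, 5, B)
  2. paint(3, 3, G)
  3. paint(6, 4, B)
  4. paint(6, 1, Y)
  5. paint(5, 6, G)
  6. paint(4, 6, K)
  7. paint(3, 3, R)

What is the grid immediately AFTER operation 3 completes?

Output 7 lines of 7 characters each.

Answer: YYBBBBB
BBBBBBB
BBBBBBB
BBBGBBB
BBBBBBB
BBBBBBB
BBBBBBB

Derivation:
After op 1 fill(6,5,B) [47 cells changed]:
YYBBBBB
BBBBBBB
BBBBBBB
BBBBBBB
BBBBBBB
BBBBBBB
BBBBBBB
After op 2 paint(3,3,G):
YYBBBBB
BBBBBBB
BBBBBBB
BBBGBBB
BBBBBBB
BBBBBBB
BBBBBBB
After op 3 paint(6,4,B):
YYBBBBB
BBBBBBB
BBBBBBB
BBBGBBB
BBBBBBB
BBBBBBB
BBBBBBB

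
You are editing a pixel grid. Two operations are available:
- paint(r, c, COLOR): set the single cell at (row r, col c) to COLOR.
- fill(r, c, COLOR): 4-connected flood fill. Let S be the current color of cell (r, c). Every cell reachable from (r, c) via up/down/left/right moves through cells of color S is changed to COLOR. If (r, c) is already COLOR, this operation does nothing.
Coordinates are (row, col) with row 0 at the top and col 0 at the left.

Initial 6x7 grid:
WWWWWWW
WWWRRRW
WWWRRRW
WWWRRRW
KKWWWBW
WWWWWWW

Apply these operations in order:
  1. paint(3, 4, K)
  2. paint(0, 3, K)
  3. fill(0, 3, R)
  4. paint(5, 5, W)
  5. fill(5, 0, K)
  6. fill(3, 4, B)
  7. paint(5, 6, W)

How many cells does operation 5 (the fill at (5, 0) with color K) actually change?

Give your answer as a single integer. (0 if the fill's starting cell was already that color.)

After op 1 paint(3,4,K):
WWWWWWW
WWWRRRW
WWWRRRW
WWWRKRW
KKWWWBW
WWWWWWW
After op 2 paint(0,3,K):
WWWKWWW
WWWRRRW
WWWRRRW
WWWRKRW
KKWWWBW
WWWWWWW
After op 3 fill(0,3,R) [1 cells changed]:
WWWRWWW
WWWRRRW
WWWRRRW
WWWRKRW
KKWWWBW
WWWWWWW
After op 4 paint(5,5,W):
WWWRWWW
WWWRRRW
WWWRRRW
WWWRKRW
KKWWWBW
WWWWWWW
After op 5 fill(5,0,K) [29 cells changed]:
KKKRKKK
KKKRRRK
KKKRRRK
KKKRKRK
KKKKKBK
KKKKKKK

Answer: 29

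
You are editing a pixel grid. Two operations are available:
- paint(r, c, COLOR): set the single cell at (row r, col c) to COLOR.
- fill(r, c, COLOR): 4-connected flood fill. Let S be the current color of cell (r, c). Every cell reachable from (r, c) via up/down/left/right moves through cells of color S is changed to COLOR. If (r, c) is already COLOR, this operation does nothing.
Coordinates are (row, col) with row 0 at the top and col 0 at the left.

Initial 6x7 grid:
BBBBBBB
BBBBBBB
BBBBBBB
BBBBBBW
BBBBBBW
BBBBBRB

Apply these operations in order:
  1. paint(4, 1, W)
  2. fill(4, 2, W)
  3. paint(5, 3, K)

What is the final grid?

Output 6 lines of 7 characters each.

Answer: WWWWWWW
WWWWWWW
WWWWWWW
WWWWWWW
WWWWWWW
WWWKWRB

Derivation:
After op 1 paint(4,1,W):
BBBBBBB
BBBBBBB
BBBBBBB
BBBBBBW
BWBBBBW
BBBBBRB
After op 2 fill(4,2,W) [37 cells changed]:
WWWWWWW
WWWWWWW
WWWWWWW
WWWWWWW
WWWWWWW
WWWWWRB
After op 3 paint(5,3,K):
WWWWWWW
WWWWWWW
WWWWWWW
WWWWWWW
WWWWWWW
WWWKWRB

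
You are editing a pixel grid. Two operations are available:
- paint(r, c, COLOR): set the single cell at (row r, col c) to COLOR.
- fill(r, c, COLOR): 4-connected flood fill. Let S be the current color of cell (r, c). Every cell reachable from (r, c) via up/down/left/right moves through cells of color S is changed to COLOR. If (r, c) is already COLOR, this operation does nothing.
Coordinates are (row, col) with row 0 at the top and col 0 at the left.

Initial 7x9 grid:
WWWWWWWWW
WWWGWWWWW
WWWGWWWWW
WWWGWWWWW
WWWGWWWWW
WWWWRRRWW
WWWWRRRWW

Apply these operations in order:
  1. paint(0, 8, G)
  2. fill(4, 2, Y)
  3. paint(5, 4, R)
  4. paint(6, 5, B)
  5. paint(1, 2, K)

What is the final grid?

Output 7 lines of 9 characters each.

Answer: YYYYYYYYG
YYKGYYYYY
YYYGYYYYY
YYYGYYYYY
YYYGYYYYY
YYYYRRRYY
YYYYRBRYY

Derivation:
After op 1 paint(0,8,G):
WWWWWWWWG
WWWGWWWWW
WWWGWWWWW
WWWGWWWWW
WWWGWWWWW
WWWWRRRWW
WWWWRRRWW
After op 2 fill(4,2,Y) [52 cells changed]:
YYYYYYYYG
YYYGYYYYY
YYYGYYYYY
YYYGYYYYY
YYYGYYYYY
YYYYRRRYY
YYYYRRRYY
After op 3 paint(5,4,R):
YYYYYYYYG
YYYGYYYYY
YYYGYYYYY
YYYGYYYYY
YYYGYYYYY
YYYYRRRYY
YYYYRRRYY
After op 4 paint(6,5,B):
YYYYYYYYG
YYYGYYYYY
YYYGYYYYY
YYYGYYYYY
YYYGYYYYY
YYYYRRRYY
YYYYRBRYY
After op 5 paint(1,2,K):
YYYYYYYYG
YYKGYYYYY
YYYGYYYYY
YYYGYYYYY
YYYGYYYYY
YYYYRRRYY
YYYYRBRYY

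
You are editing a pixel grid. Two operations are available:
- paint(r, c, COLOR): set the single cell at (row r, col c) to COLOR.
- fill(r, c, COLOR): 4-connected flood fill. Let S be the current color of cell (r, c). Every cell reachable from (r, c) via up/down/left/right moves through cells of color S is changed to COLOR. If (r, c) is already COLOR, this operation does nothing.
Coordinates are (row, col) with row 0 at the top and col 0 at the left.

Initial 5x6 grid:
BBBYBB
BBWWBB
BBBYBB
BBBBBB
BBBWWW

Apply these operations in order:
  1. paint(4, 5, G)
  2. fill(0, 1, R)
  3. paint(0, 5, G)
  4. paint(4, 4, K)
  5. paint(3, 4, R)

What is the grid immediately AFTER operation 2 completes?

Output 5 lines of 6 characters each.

After op 1 paint(4,5,G):
BBBYBB
BBWWBB
BBBYBB
BBBBBB
BBBWWG
After op 2 fill(0,1,R) [23 cells changed]:
RRRYRR
RRWWRR
RRRYRR
RRRRRR
RRRWWG

Answer: RRRYRR
RRWWRR
RRRYRR
RRRRRR
RRRWWG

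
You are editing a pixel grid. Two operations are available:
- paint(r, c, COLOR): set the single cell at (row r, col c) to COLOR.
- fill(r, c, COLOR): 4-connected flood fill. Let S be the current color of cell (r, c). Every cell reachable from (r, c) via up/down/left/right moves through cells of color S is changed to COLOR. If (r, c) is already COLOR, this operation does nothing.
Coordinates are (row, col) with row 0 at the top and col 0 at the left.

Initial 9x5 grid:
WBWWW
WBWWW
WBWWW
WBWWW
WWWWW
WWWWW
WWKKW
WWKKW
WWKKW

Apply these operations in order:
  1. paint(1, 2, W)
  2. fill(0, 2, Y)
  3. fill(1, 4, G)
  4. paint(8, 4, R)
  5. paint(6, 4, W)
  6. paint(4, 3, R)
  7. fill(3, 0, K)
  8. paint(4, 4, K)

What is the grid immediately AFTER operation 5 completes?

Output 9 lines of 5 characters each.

After op 1 paint(1,2,W):
WBWWW
WBWWW
WBWWW
WBWWW
WWWWW
WWWWW
WWKKW
WWKKW
WWKKW
After op 2 fill(0,2,Y) [35 cells changed]:
YBYYY
YBYYY
YBYYY
YBYYY
YYYYY
YYYYY
YYKKY
YYKKY
YYKKY
After op 3 fill(1,4,G) [35 cells changed]:
GBGGG
GBGGG
GBGGG
GBGGG
GGGGG
GGGGG
GGKKG
GGKKG
GGKKG
After op 4 paint(8,4,R):
GBGGG
GBGGG
GBGGG
GBGGG
GGGGG
GGGGG
GGKKG
GGKKG
GGKKR
After op 5 paint(6,4,W):
GBGGG
GBGGG
GBGGG
GBGGG
GGGGG
GGGGG
GGKKW
GGKKG
GGKKR

Answer: GBGGG
GBGGG
GBGGG
GBGGG
GGGGG
GGGGG
GGKKW
GGKKG
GGKKR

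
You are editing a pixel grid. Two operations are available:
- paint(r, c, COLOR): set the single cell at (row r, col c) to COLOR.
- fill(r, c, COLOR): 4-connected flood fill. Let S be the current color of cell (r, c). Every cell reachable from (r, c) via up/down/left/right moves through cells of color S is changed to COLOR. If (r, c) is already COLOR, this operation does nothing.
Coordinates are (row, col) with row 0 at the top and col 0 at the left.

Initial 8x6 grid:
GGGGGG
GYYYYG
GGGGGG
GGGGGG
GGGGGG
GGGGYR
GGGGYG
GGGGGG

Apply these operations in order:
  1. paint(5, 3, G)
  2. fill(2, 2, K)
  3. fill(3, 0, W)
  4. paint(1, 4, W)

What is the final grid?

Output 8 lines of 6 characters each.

After op 1 paint(5,3,G):
GGGGGG
GYYYYG
GGGGGG
GGGGGG
GGGGGG
GGGGYR
GGGGYG
GGGGGG
After op 2 fill(2,2,K) [41 cells changed]:
KKKKKK
KYYYYK
KKKKKK
KKKKKK
KKKKKK
KKKKYR
KKKKYK
KKKKKK
After op 3 fill(3,0,W) [41 cells changed]:
WWWWWW
WYYYYW
WWWWWW
WWWWWW
WWWWWW
WWWWYR
WWWWYW
WWWWWW
After op 4 paint(1,4,W):
WWWWWW
WYYYWW
WWWWWW
WWWWWW
WWWWWW
WWWWYR
WWWWYW
WWWWWW

Answer: WWWWWW
WYYYWW
WWWWWW
WWWWWW
WWWWWW
WWWWYR
WWWWYW
WWWWWW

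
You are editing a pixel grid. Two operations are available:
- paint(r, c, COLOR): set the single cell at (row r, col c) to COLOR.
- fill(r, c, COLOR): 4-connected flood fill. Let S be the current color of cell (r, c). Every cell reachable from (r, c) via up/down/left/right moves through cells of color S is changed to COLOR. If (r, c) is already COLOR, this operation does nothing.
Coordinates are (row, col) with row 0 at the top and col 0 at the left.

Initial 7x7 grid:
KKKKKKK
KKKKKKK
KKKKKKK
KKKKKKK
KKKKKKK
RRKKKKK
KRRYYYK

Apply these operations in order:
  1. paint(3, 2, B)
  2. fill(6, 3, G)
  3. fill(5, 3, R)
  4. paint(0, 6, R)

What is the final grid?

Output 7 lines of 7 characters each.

After op 1 paint(3,2,B):
KKKKKKK
KKKKKKK
KKKKKKK
KKBKKKK
KKKKKKK
RRKKKKK
KRRYYYK
After op 2 fill(6,3,G) [3 cells changed]:
KKKKKKK
KKKKKKK
KKKKKKK
KKBKKKK
KKKKKKK
RRKKKKK
KRRGGGK
After op 3 fill(5,3,R) [40 cells changed]:
RRRRRRR
RRRRRRR
RRRRRRR
RRBRRRR
RRRRRRR
RRRRRRR
KRRGGGR
After op 4 paint(0,6,R):
RRRRRRR
RRRRRRR
RRRRRRR
RRBRRRR
RRRRRRR
RRRRRRR
KRRGGGR

Answer: RRRRRRR
RRRRRRR
RRRRRRR
RRBRRRR
RRRRRRR
RRRRRRR
KRRGGGR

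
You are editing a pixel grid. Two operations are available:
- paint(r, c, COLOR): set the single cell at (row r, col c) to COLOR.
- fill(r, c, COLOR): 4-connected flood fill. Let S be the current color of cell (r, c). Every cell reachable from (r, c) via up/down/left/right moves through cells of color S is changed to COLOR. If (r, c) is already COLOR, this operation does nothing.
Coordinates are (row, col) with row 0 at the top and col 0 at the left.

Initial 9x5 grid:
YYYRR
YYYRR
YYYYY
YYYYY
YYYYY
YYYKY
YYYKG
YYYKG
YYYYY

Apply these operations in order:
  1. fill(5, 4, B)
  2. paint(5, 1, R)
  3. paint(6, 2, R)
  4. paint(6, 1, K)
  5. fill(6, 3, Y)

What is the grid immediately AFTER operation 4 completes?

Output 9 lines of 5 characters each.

After op 1 fill(5,4,B) [36 cells changed]:
BBBRR
BBBRR
BBBBB
BBBBB
BBBBB
BBBKB
BBBKG
BBBKG
BBBBB
After op 2 paint(5,1,R):
BBBRR
BBBRR
BBBBB
BBBBB
BBBBB
BRBKB
BBBKG
BBBKG
BBBBB
After op 3 paint(6,2,R):
BBBRR
BBBRR
BBBBB
BBBBB
BBBBB
BRBKB
BBRKG
BBBKG
BBBBB
After op 4 paint(6,1,K):
BBBRR
BBBRR
BBBBB
BBBBB
BBBBB
BRBKB
BKRKG
BBBKG
BBBBB

Answer: BBBRR
BBBRR
BBBBB
BBBBB
BBBBB
BRBKB
BKRKG
BBBKG
BBBBB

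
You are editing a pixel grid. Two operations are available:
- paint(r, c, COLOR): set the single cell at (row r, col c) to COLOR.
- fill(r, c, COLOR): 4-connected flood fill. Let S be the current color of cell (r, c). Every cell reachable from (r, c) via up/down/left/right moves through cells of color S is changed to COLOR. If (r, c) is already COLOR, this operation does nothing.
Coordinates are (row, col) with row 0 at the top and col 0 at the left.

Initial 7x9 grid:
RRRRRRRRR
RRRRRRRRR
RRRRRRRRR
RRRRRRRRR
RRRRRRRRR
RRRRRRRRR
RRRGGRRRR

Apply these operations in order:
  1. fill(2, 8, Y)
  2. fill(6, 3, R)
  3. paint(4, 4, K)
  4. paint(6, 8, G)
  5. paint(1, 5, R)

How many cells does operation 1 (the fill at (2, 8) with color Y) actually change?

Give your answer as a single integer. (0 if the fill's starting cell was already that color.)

After op 1 fill(2,8,Y) [61 cells changed]:
YYYYYYYYY
YYYYYYYYY
YYYYYYYYY
YYYYYYYYY
YYYYYYYYY
YYYYYYYYY
YYYGGYYYY

Answer: 61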